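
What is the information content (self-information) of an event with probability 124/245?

Information content I(x) = -log₂(p(x))
I = -log₂(124/245) = -log₂(0.5061)
I = 0.9824 bits


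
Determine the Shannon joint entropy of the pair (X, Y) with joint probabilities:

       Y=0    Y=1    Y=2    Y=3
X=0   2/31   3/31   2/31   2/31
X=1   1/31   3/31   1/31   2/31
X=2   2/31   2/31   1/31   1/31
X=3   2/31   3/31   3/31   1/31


H(X,Y) = -Σ p(x,y) log₂ p(x,y)
  p(0,0)=2/31: -0.0645 × log₂(0.0645) = 0.2551
  p(0,1)=3/31: -0.0968 × log₂(0.0968) = 0.3261
  p(0,2)=2/31: -0.0645 × log₂(0.0645) = 0.2551
  p(0,3)=2/31: -0.0645 × log₂(0.0645) = 0.2551
  p(1,0)=1/31: -0.0323 × log₂(0.0323) = 0.1598
  p(1,1)=3/31: -0.0968 × log₂(0.0968) = 0.3261
  p(1,2)=1/31: -0.0323 × log₂(0.0323) = 0.1598
  p(1,3)=2/31: -0.0645 × log₂(0.0645) = 0.2551
  p(2,0)=2/31: -0.0645 × log₂(0.0645) = 0.2551
  p(2,1)=2/31: -0.0645 × log₂(0.0645) = 0.2551
  p(2,2)=1/31: -0.0323 × log₂(0.0323) = 0.1598
  p(2,3)=1/31: -0.0323 × log₂(0.0323) = 0.1598
  p(3,0)=2/31: -0.0645 × log₂(0.0645) = 0.2551
  p(3,1)=3/31: -0.0968 × log₂(0.0968) = 0.3261
  p(3,2)=3/31: -0.0968 × log₂(0.0968) = 0.3261
  p(3,3)=1/31: -0.0323 × log₂(0.0323) = 0.1598
H(X,Y) = 3.8890 bits


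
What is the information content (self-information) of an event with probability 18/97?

Information content I(x) = -log₂(p(x))
I = -log₂(18/97) = -log₂(0.1856)
I = 2.4300 bits


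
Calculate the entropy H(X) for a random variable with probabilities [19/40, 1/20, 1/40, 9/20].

H(X) = -Σ p(x) log₂ p(x)
  -19/40 × log₂(19/40) = 0.5102
  -1/20 × log₂(1/20) = 0.2161
  -1/40 × log₂(1/40) = 0.1330
  -9/20 × log₂(9/20) = 0.5184
H(X) = 1.3777 bits


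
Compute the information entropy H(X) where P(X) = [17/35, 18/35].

H(X) = -Σ p(x) log₂ p(x)
  -17/35 × log₂(17/35) = 0.5060
  -18/35 × log₂(18/35) = 0.4934
H(X) = 0.9994 bits


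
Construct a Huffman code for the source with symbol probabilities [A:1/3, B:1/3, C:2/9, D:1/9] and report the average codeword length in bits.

Huffman tree construction:
Combine smallest probabilities repeatedly
Resulting codes:
  A: 10 (length 2)
  B: 11 (length 2)
  C: 01 (length 2)
  D: 00 (length 2)
Average length = Σ p(s) × length(s) = 2.0000 bits


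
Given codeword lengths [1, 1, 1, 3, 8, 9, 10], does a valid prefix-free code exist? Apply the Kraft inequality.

Kraft inequality: Σ 2^(-l_i) ≤ 1 for prefix-free code
Calculating: 2^(-1) + 2^(-1) + 2^(-1) + 2^(-3) + 2^(-8) + 2^(-9) + 2^(-10)
= 0.5 + 0.5 + 0.5 + 0.125 + 0.00390625 + 0.001953125 + 0.0009765625
= 1.6318
Since 1.6318 > 1, prefix-free code does not exist


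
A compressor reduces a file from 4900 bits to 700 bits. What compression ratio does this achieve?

Compression ratio = Original / Compressed
= 4900 / 700 = 7.00:1


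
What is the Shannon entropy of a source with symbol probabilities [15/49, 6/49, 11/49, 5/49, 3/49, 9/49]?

H(X) = -Σ p(x) log₂ p(x)
  -15/49 × log₂(15/49) = 0.5228
  -6/49 × log₂(6/49) = 0.3710
  -11/49 × log₂(11/49) = 0.4838
  -5/49 × log₂(5/49) = 0.3360
  -3/49 × log₂(3/49) = 0.2467
  -9/49 × log₂(9/49) = 0.4490
H(X) = 2.4094 bits


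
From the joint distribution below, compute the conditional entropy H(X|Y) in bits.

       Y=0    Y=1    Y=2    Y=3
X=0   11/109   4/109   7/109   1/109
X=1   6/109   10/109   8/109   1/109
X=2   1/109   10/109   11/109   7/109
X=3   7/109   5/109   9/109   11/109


H(X|Y) = Σ_y p(y) H(X|Y=y)
  p(Y=0) = 25/109, H(X|Y=0) = 1.7153
  p(Y=1) = 29/109, H(X|Y=1) = 1.8908
  p(Y=2) = 35/109, H(X|Y=2) = 1.9797
  p(Y=3) = 20/109, H(X|Y=3) = 1.4367
H(X|Y) = 0.2294×1.7153 + 0.2661×1.8908 + 0.3211×1.9797 + 0.1835×1.4367 = 1.7958 bits


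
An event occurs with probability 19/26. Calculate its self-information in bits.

Information content I(x) = -log₂(p(x))
I = -log₂(19/26) = -log₂(0.7308)
I = 0.4525 bits


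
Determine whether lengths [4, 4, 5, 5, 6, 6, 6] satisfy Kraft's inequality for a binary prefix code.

Kraft inequality: Σ 2^(-l_i) ≤ 1 for prefix-free code
Calculating: 2^(-4) + 2^(-4) + 2^(-5) + 2^(-5) + 2^(-6) + 2^(-6) + 2^(-6)
= 0.0625 + 0.0625 + 0.03125 + 0.03125 + 0.015625 + 0.015625 + 0.015625
= 0.2344
Since 0.2344 ≤ 1, prefix-free code exists


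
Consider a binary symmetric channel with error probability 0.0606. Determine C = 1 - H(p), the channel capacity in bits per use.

For BSC with error probability p:
C = 1 - H(p) where H(p) is binary entropy
H(0.0606) = -0.0606 × log₂(0.0606) - 0.9394 × log₂(0.9394)
H(p) = 0.3298
C = 1 - 0.3298 = 0.6702 bits/use


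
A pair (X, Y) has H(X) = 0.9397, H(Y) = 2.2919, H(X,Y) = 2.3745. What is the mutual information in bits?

I(X;Y) = H(X) + H(Y) - H(X,Y)
I(X;Y) = 0.9397 + 2.2919 - 2.3745 = 0.8571 bits


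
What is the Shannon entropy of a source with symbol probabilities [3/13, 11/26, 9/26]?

H(X) = -Σ p(x) log₂ p(x)
  -3/13 × log₂(3/13) = 0.4882
  -11/26 × log₂(11/26) = 0.5250
  -9/26 × log₂(9/26) = 0.5298
H(X) = 1.5430 bits


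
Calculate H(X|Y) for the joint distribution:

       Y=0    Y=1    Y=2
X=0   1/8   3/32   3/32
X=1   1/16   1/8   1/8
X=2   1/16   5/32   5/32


H(X|Y) = Σ_y p(y) H(X|Y=y)
  p(Y=0) = 1/4, H(X|Y=0) = 1.5000
  p(Y=1) = 3/8, H(X|Y=1) = 1.5546
  p(Y=2) = 3/8, H(X|Y=2) = 1.5546
H(X|Y) = 0.2500×1.5000 + 0.3750×1.5546 + 0.3750×1.5546 = 1.5409 bits


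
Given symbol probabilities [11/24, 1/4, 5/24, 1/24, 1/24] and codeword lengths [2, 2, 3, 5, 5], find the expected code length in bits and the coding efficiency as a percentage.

Average length L = Σ p_i × l_i = 2.4583 bits
Entropy H = 1.8694 bits
Efficiency η = H/L × 100% = 76.04%


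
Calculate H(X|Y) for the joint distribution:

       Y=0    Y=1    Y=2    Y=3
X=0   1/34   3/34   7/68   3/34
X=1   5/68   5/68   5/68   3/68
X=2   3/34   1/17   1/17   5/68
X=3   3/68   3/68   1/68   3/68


H(X|Y) = Σ_y p(y) H(X|Y=y)
  p(Y=0) = 4/17, H(X|Y=0) = 1.8829
  p(Y=1) = 9/34, H(X|Y=1) = 1.9547
  p(Y=2) = 1/4, H(X|Y=2) = 1.7780
  p(Y=3) = 1/4, H(X|Y=3) = 1.9328
H(X|Y) = 0.2353×1.8829 + 0.2647×1.9547 + 0.2500×1.7780 + 0.2500×1.9328 = 1.8881 bits


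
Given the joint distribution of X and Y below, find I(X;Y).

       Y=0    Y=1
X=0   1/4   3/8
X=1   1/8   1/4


H(X) = 0.9544, H(Y) = 0.9544, H(X,Y) = 1.9056
I(X;Y) = H(X) + H(Y) - H(X,Y) = 0.0032 bits


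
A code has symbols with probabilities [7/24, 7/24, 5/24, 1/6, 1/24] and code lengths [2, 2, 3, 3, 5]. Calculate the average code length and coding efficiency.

Average length L = Σ p_i × l_i = 2.5000 bits
Entropy H = 2.1303 bits
Efficiency η = H/L × 100% = 85.21%


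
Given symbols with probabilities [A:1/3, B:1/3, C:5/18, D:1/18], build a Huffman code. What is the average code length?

Huffman tree construction:
Combine smallest probabilities repeatedly
Resulting codes:
  A: 10 (length 2)
  B: 11 (length 2)
  C: 01 (length 2)
  D: 00 (length 2)
Average length = Σ p(s) × length(s) = 2.0000 bits


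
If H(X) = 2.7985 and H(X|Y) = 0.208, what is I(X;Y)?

I(X;Y) = H(X) - H(X|Y)
I(X;Y) = 2.7985 - 0.208 = 2.5905 bits


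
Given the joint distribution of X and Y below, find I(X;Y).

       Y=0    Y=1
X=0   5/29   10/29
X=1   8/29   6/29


H(X) = 0.9991, H(Y) = 0.9923, H(X,Y) = 1.9498
I(X;Y) = H(X) + H(Y) - H(X,Y) = 0.0417 bits


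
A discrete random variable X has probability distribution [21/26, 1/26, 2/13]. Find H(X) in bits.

H(X) = -Σ p(x) log₂ p(x)
  -21/26 × log₂(21/26) = 0.2489
  -1/26 × log₂(1/26) = 0.1808
  -2/13 × log₂(2/13) = 0.4155
H(X) = 0.8451 bits


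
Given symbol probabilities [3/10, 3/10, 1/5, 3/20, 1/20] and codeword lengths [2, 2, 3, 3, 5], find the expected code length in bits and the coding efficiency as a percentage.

Average length L = Σ p_i × l_i = 2.5000 bits
Entropy H = 2.1332 bits
Efficiency η = H/L × 100% = 85.33%


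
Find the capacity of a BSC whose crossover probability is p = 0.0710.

For BSC with error probability p:
C = 1 - H(p) where H(p) is binary entropy
H(0.0710) = -0.0710 × log₂(0.0710) - 0.9290 × log₂(0.9290)
H(p) = 0.3696
C = 1 - 0.3696 = 0.6304 bits/use


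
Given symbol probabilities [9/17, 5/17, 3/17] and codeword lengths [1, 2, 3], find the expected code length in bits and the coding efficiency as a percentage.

Average length L = Σ p_i × l_i = 1.6471 bits
Entropy H = 1.4466 bits
Efficiency η = H/L × 100% = 87.83%


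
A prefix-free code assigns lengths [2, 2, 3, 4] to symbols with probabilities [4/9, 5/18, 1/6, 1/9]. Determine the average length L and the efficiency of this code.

Average length L = Σ p_i × l_i = 2.3889 bits
Entropy H = 1.8163 bits
Efficiency η = H/L × 100% = 76.03%


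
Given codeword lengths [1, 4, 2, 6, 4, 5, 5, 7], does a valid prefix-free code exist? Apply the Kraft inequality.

Kraft inequality: Σ 2^(-l_i) ≤ 1 for prefix-free code
Calculating: 2^(-1) + 2^(-4) + 2^(-2) + 2^(-6) + 2^(-4) + 2^(-5) + 2^(-5) + 2^(-7)
= 0.5 + 0.0625 + 0.25 + 0.015625 + 0.0625 + 0.03125 + 0.03125 + 0.0078125
= 0.9609
Since 0.9609 ≤ 1, prefix-free code exists


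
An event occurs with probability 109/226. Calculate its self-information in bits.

Information content I(x) = -log₂(p(x))
I = -log₂(109/226) = -log₂(0.4823)
I = 1.0520 bits


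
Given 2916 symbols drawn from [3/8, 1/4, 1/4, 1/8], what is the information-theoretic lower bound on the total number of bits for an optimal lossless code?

Entropy H = 1.9056 bits/symbol
Minimum bits = H × n = 1.9056 × 2916
= 5556.84 bits


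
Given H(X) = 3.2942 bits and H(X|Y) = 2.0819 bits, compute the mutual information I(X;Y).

I(X;Y) = H(X) - H(X|Y)
I(X;Y) = 3.2942 - 2.0819 = 1.2123 bits


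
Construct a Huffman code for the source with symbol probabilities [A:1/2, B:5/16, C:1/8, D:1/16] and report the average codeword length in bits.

Huffman tree construction:
Combine smallest probabilities repeatedly
Resulting codes:
  A: 0 (length 1)
  B: 11 (length 2)
  C: 101 (length 3)
  D: 100 (length 3)
Average length = Σ p(s) × length(s) = 1.6875 bits


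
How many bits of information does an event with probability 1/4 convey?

Information content I(x) = -log₂(p(x))
I = -log₂(1/4) = -log₂(0.2500)
I = 2.0000 bits


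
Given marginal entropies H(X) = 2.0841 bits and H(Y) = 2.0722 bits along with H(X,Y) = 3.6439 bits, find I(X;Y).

I(X;Y) = H(X) + H(Y) - H(X,Y)
I(X;Y) = 2.0841 + 2.0722 - 3.6439 = 0.5124 bits


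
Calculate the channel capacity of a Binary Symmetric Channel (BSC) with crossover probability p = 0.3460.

For BSC with error probability p:
C = 1 - H(p) where H(p) is binary entropy
H(0.3460) = -0.3460 × log₂(0.3460) - 0.6540 × log₂(0.6540)
H(p) = 0.9304
C = 1 - 0.9304 = 0.0696 bits/use


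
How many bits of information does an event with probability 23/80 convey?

Information content I(x) = -log₂(p(x))
I = -log₂(23/80) = -log₂(0.2875)
I = 1.7984 bits


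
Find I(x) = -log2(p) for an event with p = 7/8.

Information content I(x) = -log₂(p(x))
I = -log₂(7/8) = -log₂(0.8750)
I = 0.1926 bits


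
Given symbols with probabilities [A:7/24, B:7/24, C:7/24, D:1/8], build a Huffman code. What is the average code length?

Huffman tree construction:
Combine smallest probabilities repeatedly
Resulting codes:
  A: 01 (length 2)
  B: 10 (length 2)
  C: 11 (length 2)
  D: 00 (length 2)
Average length = Σ p(s) × length(s) = 2.0000 bits


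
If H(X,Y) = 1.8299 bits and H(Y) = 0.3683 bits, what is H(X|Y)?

Chain rule: H(X,Y) = H(X|Y) + H(Y)
H(X|Y) = H(X,Y) - H(Y) = 1.8299 - 0.3683 = 1.4616 bits


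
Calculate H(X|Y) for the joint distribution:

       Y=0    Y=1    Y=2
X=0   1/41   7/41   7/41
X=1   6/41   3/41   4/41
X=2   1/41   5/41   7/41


H(X|Y) = Σ_y p(y) H(X|Y=y)
  p(Y=0) = 8/41, H(X|Y=0) = 1.0613
  p(Y=1) = 15/41, H(X|Y=1) = 1.5058
  p(Y=2) = 18/41, H(X|Y=2) = 1.5420
H(X|Y) = 0.1951×1.0613 + 0.3659×1.5058 + 0.4390×1.5420 = 1.4350 bits


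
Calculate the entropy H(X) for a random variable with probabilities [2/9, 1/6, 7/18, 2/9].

H(X) = -Σ p(x) log₂ p(x)
  -2/9 × log₂(2/9) = 0.4822
  -1/6 × log₂(1/6) = 0.4308
  -7/18 × log₂(7/18) = 0.5299
  -2/9 × log₂(2/9) = 0.4822
H(X) = 1.9251 bits


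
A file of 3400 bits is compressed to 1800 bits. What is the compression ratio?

Compression ratio = Original / Compressed
= 3400 / 1800 = 1.89:1


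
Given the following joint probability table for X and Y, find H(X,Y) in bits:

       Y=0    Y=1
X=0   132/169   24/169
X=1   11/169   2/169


H(X,Y) = -Σ p(x,y) log₂ p(x,y)
  p(0,0)=132/169: -0.7811 × log₂(0.7811) = 0.2784
  p(0,1)=24/169: -0.1420 × log₂(0.1420) = 0.3999
  p(1,0)=11/169: -0.0651 × log₂(0.0651) = 0.2565
  p(1,1)=2/169: -0.0118 × log₂(0.0118) = 0.0758
H(X,Y) = 1.0106 bits


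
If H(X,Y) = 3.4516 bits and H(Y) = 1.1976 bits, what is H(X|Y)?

Chain rule: H(X,Y) = H(X|Y) + H(Y)
H(X|Y) = H(X,Y) - H(Y) = 3.4516 - 1.1976 = 2.254 bits


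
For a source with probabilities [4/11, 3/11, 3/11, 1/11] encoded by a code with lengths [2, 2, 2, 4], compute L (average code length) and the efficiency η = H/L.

Average length L = Σ p_i × l_i = 2.1818 bits
Entropy H = 1.8676 bits
Efficiency η = H/L × 100% = 85.60%


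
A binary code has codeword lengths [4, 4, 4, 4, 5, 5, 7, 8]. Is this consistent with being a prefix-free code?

Kraft inequality: Σ 2^(-l_i) ≤ 1 for prefix-free code
Calculating: 2^(-4) + 2^(-4) + 2^(-4) + 2^(-4) + 2^(-5) + 2^(-5) + 2^(-7) + 2^(-8)
= 0.0625 + 0.0625 + 0.0625 + 0.0625 + 0.03125 + 0.03125 + 0.0078125 + 0.00390625
= 0.3242
Since 0.3242 ≤ 1, prefix-free code exists


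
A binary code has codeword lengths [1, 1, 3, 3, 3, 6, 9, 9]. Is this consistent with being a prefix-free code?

Kraft inequality: Σ 2^(-l_i) ≤ 1 for prefix-free code
Calculating: 2^(-1) + 2^(-1) + 2^(-3) + 2^(-3) + 2^(-3) + 2^(-6) + 2^(-9) + 2^(-9)
= 0.5 + 0.5 + 0.125 + 0.125 + 0.125 + 0.015625 + 0.001953125 + 0.001953125
= 1.3945
Since 1.3945 > 1, prefix-free code does not exist


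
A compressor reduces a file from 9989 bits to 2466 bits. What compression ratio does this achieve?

Compression ratio = Original / Compressed
= 9989 / 2466 = 4.05:1


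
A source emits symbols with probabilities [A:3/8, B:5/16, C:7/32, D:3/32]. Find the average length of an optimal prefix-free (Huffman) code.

Huffman tree construction:
Combine smallest probabilities repeatedly
Resulting codes:
  A: 0 (length 1)
  B: 10 (length 2)
  C: 111 (length 3)
  D: 110 (length 3)
Average length = Σ p(s) × length(s) = 1.9375 bits


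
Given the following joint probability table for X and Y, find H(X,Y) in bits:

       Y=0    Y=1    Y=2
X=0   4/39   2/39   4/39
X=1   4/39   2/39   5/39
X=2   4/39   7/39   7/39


H(X,Y) = -Σ p(x,y) log₂ p(x,y)
  p(0,0)=4/39: -0.1026 × log₂(0.1026) = 0.3370
  p(0,1)=2/39: -0.0513 × log₂(0.0513) = 0.2198
  p(0,2)=4/39: -0.1026 × log₂(0.1026) = 0.3370
  p(1,0)=4/39: -0.1026 × log₂(0.1026) = 0.3370
  p(1,1)=2/39: -0.0513 × log₂(0.0513) = 0.2198
  p(1,2)=5/39: -0.1282 × log₂(0.1282) = 0.3799
  p(2,0)=4/39: -0.1026 × log₂(0.1026) = 0.3370
  p(2,1)=7/39: -0.1795 × log₂(0.1795) = 0.4448
  p(2,2)=7/39: -0.1795 × log₂(0.1795) = 0.4448
H(X,Y) = 3.0569 bits


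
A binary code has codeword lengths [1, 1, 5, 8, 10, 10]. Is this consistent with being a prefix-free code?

Kraft inequality: Σ 2^(-l_i) ≤ 1 for prefix-free code
Calculating: 2^(-1) + 2^(-1) + 2^(-5) + 2^(-8) + 2^(-10) + 2^(-10)
= 0.5 + 0.5 + 0.03125 + 0.00390625 + 0.0009765625 + 0.0009765625
= 1.0371
Since 1.0371 > 1, prefix-free code does not exist


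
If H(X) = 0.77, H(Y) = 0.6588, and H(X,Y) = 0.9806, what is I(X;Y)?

I(X;Y) = H(X) + H(Y) - H(X,Y)
I(X;Y) = 0.77 + 0.6588 - 0.9806 = 0.4482 bits


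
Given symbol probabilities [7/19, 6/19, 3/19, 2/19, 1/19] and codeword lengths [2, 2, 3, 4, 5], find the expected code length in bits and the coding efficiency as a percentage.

Average length L = Σ p_i × l_i = 2.5263 bits
Entropy H = 2.0418 bits
Efficiency η = H/L × 100% = 80.82%


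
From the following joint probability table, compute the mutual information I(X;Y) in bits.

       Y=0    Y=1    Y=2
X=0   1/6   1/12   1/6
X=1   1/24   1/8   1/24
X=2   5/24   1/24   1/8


H(X) = 1.5284, H(Y) = 1.5546, H(X,Y) = 2.9550
I(X;Y) = H(X) + H(Y) - H(X,Y) = 0.1280 bits


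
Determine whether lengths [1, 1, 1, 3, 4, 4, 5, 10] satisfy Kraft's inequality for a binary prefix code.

Kraft inequality: Σ 2^(-l_i) ≤ 1 for prefix-free code
Calculating: 2^(-1) + 2^(-1) + 2^(-1) + 2^(-3) + 2^(-4) + 2^(-4) + 2^(-5) + 2^(-10)
= 0.5 + 0.5 + 0.5 + 0.125 + 0.0625 + 0.0625 + 0.03125 + 0.0009765625
= 1.7822
Since 1.7822 > 1, prefix-free code does not exist


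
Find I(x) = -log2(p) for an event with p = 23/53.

Information content I(x) = -log₂(p(x))
I = -log₂(23/53) = -log₂(0.4340)
I = 1.2044 bits


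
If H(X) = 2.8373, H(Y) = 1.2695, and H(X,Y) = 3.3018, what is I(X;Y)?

I(X;Y) = H(X) + H(Y) - H(X,Y)
I(X;Y) = 2.8373 + 1.2695 - 3.3018 = 0.805 bits


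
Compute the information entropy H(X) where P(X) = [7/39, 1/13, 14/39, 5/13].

H(X) = -Σ p(x) log₂ p(x)
  -7/39 × log₂(7/39) = 0.4448
  -1/13 × log₂(1/13) = 0.2846
  -14/39 × log₂(14/39) = 0.5306
  -5/13 × log₂(5/13) = 0.5302
H(X) = 1.7902 bits


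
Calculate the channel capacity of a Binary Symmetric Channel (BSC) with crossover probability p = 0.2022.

For BSC with error probability p:
C = 1 - H(p) where H(p) is binary entropy
H(0.2022) = -0.2022 × log₂(0.2022) - 0.7978 × log₂(0.7978)
H(p) = 0.7263
C = 1 - 0.7263 = 0.2737 bits/use


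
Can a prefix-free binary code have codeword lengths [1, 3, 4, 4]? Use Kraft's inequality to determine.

Kraft inequality: Σ 2^(-l_i) ≤ 1 for prefix-free code
Calculating: 2^(-1) + 2^(-3) + 2^(-4) + 2^(-4)
= 0.5 + 0.125 + 0.0625 + 0.0625
= 0.7500
Since 0.7500 ≤ 1, prefix-free code exists


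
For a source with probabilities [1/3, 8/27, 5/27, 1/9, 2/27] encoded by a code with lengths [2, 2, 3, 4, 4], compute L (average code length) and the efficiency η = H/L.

Average length L = Σ p_i × l_i = 2.5556 bits
Entropy H = 2.1292 bits
Efficiency η = H/L × 100% = 83.32%


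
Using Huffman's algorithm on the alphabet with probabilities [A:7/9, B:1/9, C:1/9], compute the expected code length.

Huffman tree construction:
Combine smallest probabilities repeatedly
Resulting codes:
  A: 1 (length 1)
  B: 00 (length 2)
  C: 01 (length 2)
Average length = Σ p(s) × length(s) = 1.2222 bits


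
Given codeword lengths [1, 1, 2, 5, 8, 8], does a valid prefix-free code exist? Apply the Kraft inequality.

Kraft inequality: Σ 2^(-l_i) ≤ 1 for prefix-free code
Calculating: 2^(-1) + 2^(-1) + 2^(-2) + 2^(-5) + 2^(-8) + 2^(-8)
= 0.5 + 0.5 + 0.25 + 0.03125 + 0.00390625 + 0.00390625
= 1.2891
Since 1.2891 > 1, prefix-free code does not exist


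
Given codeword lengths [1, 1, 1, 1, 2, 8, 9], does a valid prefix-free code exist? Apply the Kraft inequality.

Kraft inequality: Σ 2^(-l_i) ≤ 1 for prefix-free code
Calculating: 2^(-1) + 2^(-1) + 2^(-1) + 2^(-1) + 2^(-2) + 2^(-8) + 2^(-9)
= 0.5 + 0.5 + 0.5 + 0.5 + 0.25 + 0.00390625 + 0.001953125
= 2.2559
Since 2.2559 > 1, prefix-free code does not exist


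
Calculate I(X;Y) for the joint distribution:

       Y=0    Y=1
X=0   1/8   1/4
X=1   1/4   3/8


H(X) = 0.9544, H(Y) = 0.9544, H(X,Y) = 1.9056
I(X;Y) = H(X) + H(Y) - H(X,Y) = 0.0032 bits


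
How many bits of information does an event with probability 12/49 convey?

Information content I(x) = -log₂(p(x))
I = -log₂(12/49) = -log₂(0.2449)
I = 2.0297 bits


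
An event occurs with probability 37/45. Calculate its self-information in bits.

Information content I(x) = -log₂(p(x))
I = -log₂(37/45) = -log₂(0.8222)
I = 0.2824 bits


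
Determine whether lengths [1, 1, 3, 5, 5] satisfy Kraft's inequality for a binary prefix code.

Kraft inequality: Σ 2^(-l_i) ≤ 1 for prefix-free code
Calculating: 2^(-1) + 2^(-1) + 2^(-3) + 2^(-5) + 2^(-5)
= 0.5 + 0.5 + 0.125 + 0.03125 + 0.03125
= 1.1875
Since 1.1875 > 1, prefix-free code does not exist


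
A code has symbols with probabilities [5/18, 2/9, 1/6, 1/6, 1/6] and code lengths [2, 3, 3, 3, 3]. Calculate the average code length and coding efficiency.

Average length L = Σ p_i × l_i = 2.7222 bits
Entropy H = 2.2880 bits
Efficiency η = H/L × 100% = 84.05%


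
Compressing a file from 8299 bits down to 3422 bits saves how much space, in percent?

Space savings = (1 - Compressed/Original) × 100%
= (1 - 3422/8299) × 100%
= 58.77%


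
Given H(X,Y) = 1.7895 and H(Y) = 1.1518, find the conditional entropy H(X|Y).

Chain rule: H(X,Y) = H(X|Y) + H(Y)
H(X|Y) = H(X,Y) - H(Y) = 1.7895 - 1.1518 = 0.6377 bits


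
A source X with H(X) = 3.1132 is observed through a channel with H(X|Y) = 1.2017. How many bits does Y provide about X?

I(X;Y) = H(X) - H(X|Y)
I(X;Y) = 3.1132 - 1.2017 = 1.9115 bits


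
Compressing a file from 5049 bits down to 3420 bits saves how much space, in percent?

Space savings = (1 - Compressed/Original) × 100%
= (1 - 3420/5049) × 100%
= 32.26%


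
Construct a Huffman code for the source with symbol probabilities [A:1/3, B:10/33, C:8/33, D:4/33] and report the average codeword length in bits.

Huffman tree construction:
Combine smallest probabilities repeatedly
Resulting codes:
  A: 11 (length 2)
  B: 10 (length 2)
  C: 01 (length 2)
  D: 00 (length 2)
Average length = Σ p(s) × length(s) = 2.0000 bits


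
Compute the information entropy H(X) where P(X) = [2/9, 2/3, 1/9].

H(X) = -Σ p(x) log₂ p(x)
  -2/9 × log₂(2/9) = 0.4822
  -2/3 × log₂(2/3) = 0.3900
  -1/9 × log₂(1/9) = 0.3522
H(X) = 1.2244 bits


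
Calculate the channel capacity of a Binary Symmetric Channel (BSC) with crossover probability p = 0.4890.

For BSC with error probability p:
C = 1 - H(p) where H(p) is binary entropy
H(0.4890) = -0.4890 × log₂(0.4890) - 0.5110 × log₂(0.5110)
H(p) = 0.9997
C = 1 - 0.9997 = 0.0003 bits/use


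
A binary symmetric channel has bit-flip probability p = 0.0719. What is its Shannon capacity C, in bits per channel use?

For BSC with error probability p:
C = 1 - H(p) where H(p) is binary entropy
H(0.0719) = -0.0719 × log₂(0.0719) - 0.9281 × log₂(0.9281)
H(p) = 0.3730
C = 1 - 0.3730 = 0.6270 bits/use


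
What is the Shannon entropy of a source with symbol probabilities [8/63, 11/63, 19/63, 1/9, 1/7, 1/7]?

H(X) = -Σ p(x) log₂ p(x)
  -8/63 × log₂(8/63) = 0.3781
  -11/63 × log₂(11/63) = 0.4396
  -19/63 × log₂(19/63) = 0.5216
  -1/9 × log₂(1/9) = 0.3522
  -1/7 × log₂(1/7) = 0.4011
  -1/7 × log₂(1/7) = 0.4011
H(X) = 2.4936 bits


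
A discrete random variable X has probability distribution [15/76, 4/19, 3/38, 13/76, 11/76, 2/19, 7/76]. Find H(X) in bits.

H(X) = -Σ p(x) log₂ p(x)
  -15/76 × log₂(15/76) = 0.4620
  -4/19 × log₂(4/19) = 0.4732
  -3/38 × log₂(3/38) = 0.2892
  -13/76 × log₂(13/76) = 0.4358
  -11/76 × log₂(11/76) = 0.4036
  -2/19 × log₂(2/19) = 0.3419
  -7/76 × log₂(7/76) = 0.3169
H(X) = 2.7226 bits


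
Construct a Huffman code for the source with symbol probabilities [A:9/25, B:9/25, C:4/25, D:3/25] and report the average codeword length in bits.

Huffman tree construction:
Combine smallest probabilities repeatedly
Resulting codes:
  A: 11 (length 2)
  B: 0 (length 1)
  C: 101 (length 3)
  D: 100 (length 3)
Average length = Σ p(s) × length(s) = 1.9200 bits


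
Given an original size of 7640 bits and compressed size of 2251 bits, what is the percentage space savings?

Space savings = (1 - Compressed/Original) × 100%
= (1 - 2251/7640) × 100%
= 70.54%


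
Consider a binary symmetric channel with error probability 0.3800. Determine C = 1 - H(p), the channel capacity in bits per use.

For BSC with error probability p:
C = 1 - H(p) where H(p) is binary entropy
H(0.3800) = -0.3800 × log₂(0.3800) - 0.6200 × log₂(0.6200)
H(p) = 0.9580
C = 1 - 0.9580 = 0.0420 bits/use


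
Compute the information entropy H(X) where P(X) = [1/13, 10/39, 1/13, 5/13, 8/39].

H(X) = -Σ p(x) log₂ p(x)
  -1/13 × log₂(1/13) = 0.2846
  -10/39 × log₂(10/39) = 0.5035
  -1/13 × log₂(1/13) = 0.2846
  -5/13 × log₂(5/13) = 0.5302
  -8/39 × log₂(8/39) = 0.4688
H(X) = 2.0718 bits


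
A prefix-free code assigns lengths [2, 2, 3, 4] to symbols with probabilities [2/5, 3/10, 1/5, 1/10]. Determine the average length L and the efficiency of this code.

Average length L = Σ p_i × l_i = 2.4000 bits
Entropy H = 1.8464 bits
Efficiency η = H/L × 100% = 76.93%


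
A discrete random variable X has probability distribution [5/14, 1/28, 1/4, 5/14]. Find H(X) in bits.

H(X) = -Σ p(x) log₂ p(x)
  -5/14 × log₂(5/14) = 0.5305
  -1/28 × log₂(1/28) = 0.1717
  -1/4 × log₂(1/4) = 0.5000
  -5/14 × log₂(5/14) = 0.5305
H(X) = 1.7327 bits


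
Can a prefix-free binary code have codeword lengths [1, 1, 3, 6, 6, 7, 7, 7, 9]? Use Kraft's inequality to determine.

Kraft inequality: Σ 2^(-l_i) ≤ 1 for prefix-free code
Calculating: 2^(-1) + 2^(-1) + 2^(-3) + 2^(-6) + 2^(-6) + 2^(-7) + 2^(-7) + 2^(-7) + 2^(-9)
= 0.5 + 0.5 + 0.125 + 0.015625 + 0.015625 + 0.0078125 + 0.0078125 + 0.0078125 + 0.001953125
= 1.1816
Since 1.1816 > 1, prefix-free code does not exist


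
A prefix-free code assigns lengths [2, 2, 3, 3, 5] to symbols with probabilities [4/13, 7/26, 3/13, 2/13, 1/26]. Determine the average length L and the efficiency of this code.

Average length L = Σ p_i × l_i = 2.5000 bits
Entropy H = 2.1173 bits
Efficiency η = H/L × 100% = 84.69%


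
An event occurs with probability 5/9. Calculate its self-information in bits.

Information content I(x) = -log₂(p(x))
I = -log₂(5/9) = -log₂(0.5556)
I = 0.8480 bits


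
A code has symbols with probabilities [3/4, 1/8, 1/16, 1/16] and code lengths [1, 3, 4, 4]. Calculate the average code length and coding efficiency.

Average length L = Σ p_i × l_i = 1.6250 bits
Entropy H = 1.1863 bits
Efficiency η = H/L × 100% = 73.00%


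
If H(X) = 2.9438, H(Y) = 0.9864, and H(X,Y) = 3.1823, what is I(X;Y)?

I(X;Y) = H(X) + H(Y) - H(X,Y)
I(X;Y) = 2.9438 + 0.9864 - 3.1823 = 0.7479 bits


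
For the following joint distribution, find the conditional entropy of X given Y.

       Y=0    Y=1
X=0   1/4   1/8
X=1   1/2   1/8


H(X|Y) = Σ_y p(y) H(X|Y=y)
  p(Y=0) = 3/4, H(X|Y=0) = 0.9183
  p(Y=1) = 1/4, H(X|Y=1) = 1.0000
H(X|Y) = 0.7500×0.9183 + 0.2500×1.0000 = 0.9387 bits


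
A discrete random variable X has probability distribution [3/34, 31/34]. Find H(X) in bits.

H(X) = -Σ p(x) log₂ p(x)
  -3/34 × log₂(3/34) = 0.3090
  -31/34 × log₂(31/34) = 0.1215
H(X) = 0.4306 bits


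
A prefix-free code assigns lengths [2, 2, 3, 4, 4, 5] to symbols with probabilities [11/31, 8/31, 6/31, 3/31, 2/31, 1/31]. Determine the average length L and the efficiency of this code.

Average length L = Σ p_i × l_i = 2.6129 bits
Entropy H = 2.2342 bits
Efficiency η = H/L × 100% = 85.51%


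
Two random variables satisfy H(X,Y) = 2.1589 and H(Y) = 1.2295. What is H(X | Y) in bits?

Chain rule: H(X,Y) = H(X|Y) + H(Y)
H(X|Y) = H(X,Y) - H(Y) = 2.1589 - 1.2295 = 0.9294 bits


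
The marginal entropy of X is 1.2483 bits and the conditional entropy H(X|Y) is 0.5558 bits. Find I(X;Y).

I(X;Y) = H(X) - H(X|Y)
I(X;Y) = 1.2483 - 0.5558 = 0.6925 bits


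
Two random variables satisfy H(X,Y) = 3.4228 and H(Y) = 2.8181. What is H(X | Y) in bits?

Chain rule: H(X,Y) = H(X|Y) + H(Y)
H(X|Y) = H(X,Y) - H(Y) = 3.4228 - 2.8181 = 0.6047 bits


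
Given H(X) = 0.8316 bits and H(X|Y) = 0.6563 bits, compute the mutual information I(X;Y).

I(X;Y) = H(X) - H(X|Y)
I(X;Y) = 0.8316 - 0.6563 = 0.1753 bits


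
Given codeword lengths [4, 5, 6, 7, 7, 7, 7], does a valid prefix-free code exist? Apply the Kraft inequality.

Kraft inequality: Σ 2^(-l_i) ≤ 1 for prefix-free code
Calculating: 2^(-4) + 2^(-5) + 2^(-6) + 2^(-7) + 2^(-7) + 2^(-7) + 2^(-7)
= 0.0625 + 0.03125 + 0.015625 + 0.0078125 + 0.0078125 + 0.0078125 + 0.0078125
= 0.1406
Since 0.1406 ≤ 1, prefix-free code exists


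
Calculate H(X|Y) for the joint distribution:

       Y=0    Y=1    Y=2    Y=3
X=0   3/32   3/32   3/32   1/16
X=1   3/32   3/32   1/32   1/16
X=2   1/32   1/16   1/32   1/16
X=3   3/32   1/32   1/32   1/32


H(X|Y) = Σ_y p(y) H(X|Y=y)
  p(Y=0) = 5/16, H(X|Y=0) = 1.8955
  p(Y=1) = 9/32, H(X|Y=1) = 1.8911
  p(Y=2) = 3/16, H(X|Y=2) = 1.7925
  p(Y=3) = 7/32, H(X|Y=3) = 1.9502
H(X|Y) = 0.3125×1.8955 + 0.2812×1.8911 + 0.1875×1.7925 + 0.2188×1.9502 = 1.8869 bits


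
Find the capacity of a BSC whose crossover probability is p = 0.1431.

For BSC with error probability p:
C = 1 - H(p) where H(p) is binary entropy
H(0.1431) = -0.1431 × log₂(0.1431) - 0.8569 × log₂(0.8569)
H(p) = 0.5923
C = 1 - 0.5923 = 0.4077 bits/use


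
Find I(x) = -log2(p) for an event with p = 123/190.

Information content I(x) = -log₂(p(x))
I = -log₂(123/190) = -log₂(0.6474)
I = 0.6273 bits


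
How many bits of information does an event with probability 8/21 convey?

Information content I(x) = -log₂(p(x))
I = -log₂(8/21) = -log₂(0.3810)
I = 1.3923 bits


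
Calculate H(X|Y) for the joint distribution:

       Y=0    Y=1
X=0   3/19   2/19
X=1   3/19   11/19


H(X|Y) = Σ_y p(y) H(X|Y=y)
  p(Y=0) = 6/19, H(X|Y=0) = 1.0000
  p(Y=1) = 13/19, H(X|Y=1) = 0.6194
H(X|Y) = 0.3158×1.0000 + 0.6842×0.6194 = 0.7396 bits


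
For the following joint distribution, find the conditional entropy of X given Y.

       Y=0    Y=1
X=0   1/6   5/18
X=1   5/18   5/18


H(X|Y) = Σ_y p(y) H(X|Y=y)
  p(Y=0) = 4/9, H(X|Y=0) = 0.9544
  p(Y=1) = 5/9, H(X|Y=1) = 1.0000
H(X|Y) = 0.4444×0.9544 + 0.5556×1.0000 = 0.9797 bits


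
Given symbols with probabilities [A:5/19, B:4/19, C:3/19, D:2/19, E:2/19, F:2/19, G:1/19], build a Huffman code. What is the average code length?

Huffman tree construction:
Combine smallest probabilities repeatedly
Resulting codes:
  A: 10 (length 2)
  B: 00 (length 2)
  C: 110 (length 3)
  D: 1111 (length 4)
  E: 010 (length 3)
  F: 011 (length 3)
  G: 1110 (length 4)
Average length = Σ p(s) × length(s) = 2.6842 bits


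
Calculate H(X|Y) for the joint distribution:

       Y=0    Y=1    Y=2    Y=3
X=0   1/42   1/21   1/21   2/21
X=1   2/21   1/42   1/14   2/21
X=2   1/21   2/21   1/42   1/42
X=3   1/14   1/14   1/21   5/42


H(X|Y) = Σ_y p(y) H(X|Y=y)
  p(Y=0) = 5/21, H(X|Y=0) = 1.8464
  p(Y=1) = 5/21, H(X|Y=1) = 1.8464
  p(Y=2) = 4/21, H(X|Y=2) = 1.9056
  p(Y=3) = 1/3, H(X|Y=3) = 1.8352
H(X|Y) = 0.2381×1.8464 + 0.2381×1.8464 + 0.1905×1.9056 + 0.3333×1.8352 = 1.8540 bits


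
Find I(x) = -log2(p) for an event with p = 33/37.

Information content I(x) = -log₂(p(x))
I = -log₂(33/37) = -log₂(0.8919)
I = 0.1651 bits


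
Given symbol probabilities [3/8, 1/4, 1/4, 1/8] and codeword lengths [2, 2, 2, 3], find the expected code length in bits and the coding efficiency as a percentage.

Average length L = Σ p_i × l_i = 2.1250 bits
Entropy H = 1.9056 bits
Efficiency η = H/L × 100% = 89.68%


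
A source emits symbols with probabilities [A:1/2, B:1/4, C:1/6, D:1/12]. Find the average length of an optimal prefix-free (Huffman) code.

Huffman tree construction:
Combine smallest probabilities repeatedly
Resulting codes:
  A: 0 (length 1)
  B: 10 (length 2)
  C: 111 (length 3)
  D: 110 (length 3)
Average length = Σ p(s) × length(s) = 1.7500 bits


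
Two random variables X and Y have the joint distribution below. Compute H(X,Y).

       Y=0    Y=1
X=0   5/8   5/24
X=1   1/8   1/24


H(X,Y) = -Σ p(x,y) log₂ p(x,y)
  p(0,0)=5/8: -0.6250 × log₂(0.6250) = 0.4238
  p(0,1)=5/24: -0.2083 × log₂(0.2083) = 0.4715
  p(1,0)=1/8: -0.1250 × log₂(0.1250) = 0.3750
  p(1,1)=1/24: -0.0417 × log₂(0.0417) = 0.1910
H(X,Y) = 1.4613 bits


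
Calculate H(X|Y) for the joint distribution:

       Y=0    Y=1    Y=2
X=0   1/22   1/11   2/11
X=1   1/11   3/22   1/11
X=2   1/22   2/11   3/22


H(X|Y) = Σ_y p(y) H(X|Y=y)
  p(Y=0) = 2/11, H(X|Y=0) = 1.5000
  p(Y=1) = 9/22, H(X|Y=1) = 1.5305
  p(Y=2) = 9/22, H(X|Y=2) = 1.5305
H(X|Y) = 0.1818×1.5000 + 0.4091×1.5305 + 0.4091×1.5305 = 1.5249 bits


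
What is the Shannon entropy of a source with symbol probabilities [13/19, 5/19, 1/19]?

H(X) = -Σ p(x) log₂ p(x)
  -13/19 × log₂(13/19) = 0.3746
  -5/19 × log₂(5/19) = 0.5068
  -1/19 × log₂(1/19) = 0.2236
H(X) = 1.1050 bits


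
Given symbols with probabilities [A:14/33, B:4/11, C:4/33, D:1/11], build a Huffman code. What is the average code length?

Huffman tree construction:
Combine smallest probabilities repeatedly
Resulting codes:
  A: 0 (length 1)
  B: 11 (length 2)
  C: 101 (length 3)
  D: 100 (length 3)
Average length = Σ p(s) × length(s) = 1.7879 bits


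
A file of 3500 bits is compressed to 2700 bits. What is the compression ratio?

Compression ratio = Original / Compressed
= 3500 / 2700 = 1.30:1


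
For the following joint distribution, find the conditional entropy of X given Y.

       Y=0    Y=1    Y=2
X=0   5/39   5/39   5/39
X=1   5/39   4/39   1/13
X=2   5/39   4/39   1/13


H(X|Y) = Σ_y p(y) H(X|Y=y)
  p(Y=0) = 5/13, H(X|Y=0) = 1.5850
  p(Y=1) = 1/3, H(X|Y=1) = 1.5766
  p(Y=2) = 11/39, H(X|Y=2) = 1.5395
H(X|Y) = 0.3846×1.5850 + 0.3333×1.5766 + 0.2821×1.5395 = 1.5694 bits


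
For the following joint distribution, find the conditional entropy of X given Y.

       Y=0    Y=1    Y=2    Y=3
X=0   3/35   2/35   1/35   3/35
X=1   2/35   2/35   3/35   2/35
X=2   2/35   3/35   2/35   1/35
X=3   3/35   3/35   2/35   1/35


H(X|Y) = Σ_y p(y) H(X|Y=y)
  p(Y=0) = 2/7, H(X|Y=0) = 1.9710
  p(Y=1) = 2/7, H(X|Y=1) = 1.9710
  p(Y=2) = 8/35, H(X|Y=2) = 1.9056
  p(Y=3) = 1/5, H(X|Y=3) = 1.8424
H(X|Y) = 0.2857×1.9710 + 0.2857×1.9710 + 0.2286×1.9056 + 0.2000×1.8424 = 1.9303 bits


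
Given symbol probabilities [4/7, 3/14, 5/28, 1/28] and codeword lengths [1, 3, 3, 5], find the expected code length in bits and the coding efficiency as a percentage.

Average length L = Σ p_i × l_i = 1.9286 bits
Entropy H = 1.5531 bits
Efficiency η = H/L × 100% = 80.53%


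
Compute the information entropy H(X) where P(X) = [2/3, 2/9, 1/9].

H(X) = -Σ p(x) log₂ p(x)
  -2/3 × log₂(2/3) = 0.3900
  -2/9 × log₂(2/9) = 0.4822
  -1/9 × log₂(1/9) = 0.3522
H(X) = 1.2244 bits


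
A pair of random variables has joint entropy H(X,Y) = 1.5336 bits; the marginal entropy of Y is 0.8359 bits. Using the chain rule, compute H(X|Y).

Chain rule: H(X,Y) = H(X|Y) + H(Y)
H(X|Y) = H(X,Y) - H(Y) = 1.5336 - 0.8359 = 0.6977 bits


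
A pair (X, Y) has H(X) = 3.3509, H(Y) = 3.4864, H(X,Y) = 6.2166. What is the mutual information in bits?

I(X;Y) = H(X) + H(Y) - H(X,Y)
I(X;Y) = 3.3509 + 3.4864 - 6.2166 = 0.6207 bits


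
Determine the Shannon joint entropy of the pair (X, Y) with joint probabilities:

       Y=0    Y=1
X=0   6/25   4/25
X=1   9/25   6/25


H(X,Y) = -Σ p(x,y) log₂ p(x,y)
  p(0,0)=6/25: -0.2400 × log₂(0.2400) = 0.4941
  p(0,1)=4/25: -0.1600 × log₂(0.1600) = 0.4230
  p(1,0)=9/25: -0.3600 × log₂(0.3600) = 0.5306
  p(1,1)=6/25: -0.2400 × log₂(0.2400) = 0.4941
H(X,Y) = 1.9419 bits


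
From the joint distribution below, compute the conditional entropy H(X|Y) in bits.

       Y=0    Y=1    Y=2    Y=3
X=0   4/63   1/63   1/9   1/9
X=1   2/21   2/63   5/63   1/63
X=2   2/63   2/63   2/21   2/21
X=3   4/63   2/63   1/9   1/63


H(X|Y) = Σ_y p(y) H(X|Y=y)
  p(Y=0) = 16/63, H(X|Y=0) = 1.9056
  p(Y=1) = 1/9, H(X|Y=1) = 1.9502
  p(Y=2) = 25/63, H(X|Y=2) = 1.9870
  p(Y=3) = 5/21, H(X|Y=3) = 1.5628
H(X|Y) = 0.2540×1.9056 + 0.1111×1.9502 + 0.3968×1.9870 + 0.2381×1.5628 = 1.8612 bits


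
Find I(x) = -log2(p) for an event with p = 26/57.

Information content I(x) = -log₂(p(x))
I = -log₂(26/57) = -log₂(0.4561)
I = 1.1325 bits


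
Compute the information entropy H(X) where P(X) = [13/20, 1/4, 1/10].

H(X) = -Σ p(x) log₂ p(x)
  -13/20 × log₂(13/20) = 0.4040
  -1/4 × log₂(1/4) = 0.5000
  -1/10 × log₂(1/10) = 0.3322
H(X) = 1.2362 bits


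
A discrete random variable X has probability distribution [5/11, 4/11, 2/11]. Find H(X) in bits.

H(X) = -Σ p(x) log₂ p(x)
  -5/11 × log₂(5/11) = 0.5170
  -4/11 × log₂(4/11) = 0.5307
  -2/11 × log₂(2/11) = 0.4472
H(X) = 1.4949 bits


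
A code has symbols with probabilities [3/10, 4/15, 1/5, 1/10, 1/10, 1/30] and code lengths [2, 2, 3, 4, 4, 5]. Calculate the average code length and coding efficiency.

Average length L = Σ p_i × l_i = 2.7000 bits
Entropy H = 2.3219 bits
Efficiency η = H/L × 100% = 86.00%


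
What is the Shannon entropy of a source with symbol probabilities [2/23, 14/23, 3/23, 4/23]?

H(X) = -Σ p(x) log₂ p(x)
  -2/23 × log₂(2/23) = 0.3064
  -14/23 × log₂(14/23) = 0.4360
  -3/23 × log₂(3/23) = 0.3833
  -4/23 × log₂(4/23) = 0.4389
H(X) = 1.5645 bits


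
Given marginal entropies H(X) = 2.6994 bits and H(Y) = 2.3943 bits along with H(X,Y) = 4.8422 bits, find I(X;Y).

I(X;Y) = H(X) + H(Y) - H(X,Y)
I(X;Y) = 2.6994 + 2.3943 - 4.8422 = 0.2515 bits


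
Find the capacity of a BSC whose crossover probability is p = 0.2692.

For BSC with error probability p:
C = 1 - H(p) where H(p) is binary entropy
H(0.2692) = -0.2692 × log₂(0.2692) - 0.7308 × log₂(0.7308)
H(p) = 0.8403
C = 1 - 0.8403 = 0.1597 bits/use


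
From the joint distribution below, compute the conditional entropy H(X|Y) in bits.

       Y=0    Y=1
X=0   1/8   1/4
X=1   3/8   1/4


H(X|Y) = Σ_y p(y) H(X|Y=y)
  p(Y=0) = 1/2, H(X|Y=0) = 0.8113
  p(Y=1) = 1/2, H(X|Y=1) = 1.0000
H(X|Y) = 0.5000×0.8113 + 0.5000×1.0000 = 0.9056 bits


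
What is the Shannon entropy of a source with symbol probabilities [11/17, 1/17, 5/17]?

H(X) = -Σ p(x) log₂ p(x)
  -11/17 × log₂(11/17) = 0.4064
  -1/17 × log₂(1/17) = 0.2404
  -5/17 × log₂(5/17) = 0.5193
H(X) = 1.1661 bits


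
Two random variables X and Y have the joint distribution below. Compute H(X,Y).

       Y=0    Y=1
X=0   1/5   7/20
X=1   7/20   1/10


H(X,Y) = -Σ p(x,y) log₂ p(x,y)
  p(0,0)=1/5: -0.2000 × log₂(0.2000) = 0.4644
  p(0,1)=7/20: -0.3500 × log₂(0.3500) = 0.5301
  p(1,0)=7/20: -0.3500 × log₂(0.3500) = 0.5301
  p(1,1)=1/10: -0.1000 × log₂(0.1000) = 0.3322
H(X,Y) = 1.8568 bits


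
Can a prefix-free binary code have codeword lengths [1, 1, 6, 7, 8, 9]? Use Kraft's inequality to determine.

Kraft inequality: Σ 2^(-l_i) ≤ 1 for prefix-free code
Calculating: 2^(-1) + 2^(-1) + 2^(-6) + 2^(-7) + 2^(-8) + 2^(-9)
= 0.5 + 0.5 + 0.015625 + 0.0078125 + 0.00390625 + 0.001953125
= 1.0293
Since 1.0293 > 1, prefix-free code does not exist


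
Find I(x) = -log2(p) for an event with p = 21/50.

Information content I(x) = -log₂(p(x))
I = -log₂(21/50) = -log₂(0.4200)
I = 1.2515 bits


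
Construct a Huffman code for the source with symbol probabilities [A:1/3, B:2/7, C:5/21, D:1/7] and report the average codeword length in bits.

Huffman tree construction:
Combine smallest probabilities repeatedly
Resulting codes:
  A: 11 (length 2)
  B: 10 (length 2)
  C: 01 (length 2)
  D: 00 (length 2)
Average length = Σ p(s) × length(s) = 2.0000 bits


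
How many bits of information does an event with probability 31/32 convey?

Information content I(x) = -log₂(p(x))
I = -log₂(31/32) = -log₂(0.9688)
I = 0.0458 bits


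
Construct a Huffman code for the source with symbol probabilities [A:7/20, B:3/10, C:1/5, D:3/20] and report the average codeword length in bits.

Huffman tree construction:
Combine smallest probabilities repeatedly
Resulting codes:
  A: 11 (length 2)
  B: 10 (length 2)
  C: 01 (length 2)
  D: 00 (length 2)
Average length = Σ p(s) × length(s) = 2.0000 bits
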